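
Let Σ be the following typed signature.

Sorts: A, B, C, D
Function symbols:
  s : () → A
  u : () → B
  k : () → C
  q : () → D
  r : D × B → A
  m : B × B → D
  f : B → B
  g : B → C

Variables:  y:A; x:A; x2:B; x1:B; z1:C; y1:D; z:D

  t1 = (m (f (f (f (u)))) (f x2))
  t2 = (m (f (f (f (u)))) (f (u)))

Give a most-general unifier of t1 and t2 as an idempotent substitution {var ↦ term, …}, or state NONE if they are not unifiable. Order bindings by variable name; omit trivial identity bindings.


{x2 ↦ (u)}


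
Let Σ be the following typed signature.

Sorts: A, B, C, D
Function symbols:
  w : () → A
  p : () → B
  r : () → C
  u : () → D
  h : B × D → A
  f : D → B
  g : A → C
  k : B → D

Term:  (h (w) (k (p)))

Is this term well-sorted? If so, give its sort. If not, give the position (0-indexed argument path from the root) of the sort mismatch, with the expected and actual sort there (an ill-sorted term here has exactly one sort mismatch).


  (w) : A
    (p) : B
  (k (p)) : D
(h (w) (k (p))) : ✗ arg 0 at [0] has sort A, expected B

ill-sorted at position [0]: expected B, got A


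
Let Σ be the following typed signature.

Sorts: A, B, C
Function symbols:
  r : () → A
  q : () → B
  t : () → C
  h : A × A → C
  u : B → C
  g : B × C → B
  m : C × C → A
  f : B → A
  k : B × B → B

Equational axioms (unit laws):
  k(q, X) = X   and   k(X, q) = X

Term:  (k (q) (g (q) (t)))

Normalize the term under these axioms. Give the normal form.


1. (k (q) (g (q) (t)))  →  (g (q) (t))

normal form = (g (q) (t))


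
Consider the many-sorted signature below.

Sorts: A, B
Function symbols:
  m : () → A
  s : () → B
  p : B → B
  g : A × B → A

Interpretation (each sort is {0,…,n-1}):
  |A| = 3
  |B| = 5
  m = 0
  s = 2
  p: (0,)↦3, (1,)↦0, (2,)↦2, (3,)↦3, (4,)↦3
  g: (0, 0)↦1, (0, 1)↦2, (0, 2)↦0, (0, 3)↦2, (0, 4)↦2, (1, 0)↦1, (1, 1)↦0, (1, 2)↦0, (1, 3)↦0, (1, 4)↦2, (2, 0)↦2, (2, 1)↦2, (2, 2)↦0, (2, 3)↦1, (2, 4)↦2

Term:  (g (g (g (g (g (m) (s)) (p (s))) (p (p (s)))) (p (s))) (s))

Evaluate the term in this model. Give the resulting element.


  m = 0
  s = 2
  (g (m) (s)) = g(0, 2) = 0
  s = 2
  (p (s)) = p(2,) = 2
  (g (g (m) (s)) (p (s))) = g(0, 2) = 0
  s = 2
  (p (s)) = p(2,) = 2
  (p (p (s))) = p(2,) = 2
  (g (g (g (m) (s)) (p (s))) (p (p (s)))) = g(0, 2) = 0
  s = 2
  (p (s)) = p(2,) = 2
  (g (g (g (g (m) (s)) (p (s))) (p (p (s)))) (p (s))) = g(0, 2) = 0
  s = 2
  (g (g (g (g (g (m) (s)) (p (s))) (p (p (s)))) (p (s))) (s)) = g(0, 2) = 0

value = 0


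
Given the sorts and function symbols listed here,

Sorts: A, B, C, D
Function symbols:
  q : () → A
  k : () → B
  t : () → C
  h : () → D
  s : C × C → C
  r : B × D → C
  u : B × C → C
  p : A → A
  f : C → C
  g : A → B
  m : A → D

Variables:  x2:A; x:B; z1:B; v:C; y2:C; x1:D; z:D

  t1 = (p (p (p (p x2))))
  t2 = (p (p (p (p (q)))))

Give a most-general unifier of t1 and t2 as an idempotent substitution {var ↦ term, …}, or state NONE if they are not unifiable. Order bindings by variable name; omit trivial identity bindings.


{x2 ↦ (q)}


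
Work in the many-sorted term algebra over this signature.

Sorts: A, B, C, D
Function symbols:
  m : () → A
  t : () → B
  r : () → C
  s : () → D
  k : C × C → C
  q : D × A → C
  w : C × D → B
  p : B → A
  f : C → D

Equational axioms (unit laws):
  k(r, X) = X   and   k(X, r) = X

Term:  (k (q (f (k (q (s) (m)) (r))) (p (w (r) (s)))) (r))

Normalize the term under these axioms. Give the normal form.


1. (k (q (f (k (q (s) (m)) (r))) (p (w (r) (s)))) (r))  →  (q (f (k (q (s) (m)) (r))) (p (w (r) (s))))
2. (q (f (k (q (s) (m)) (r))) (p (w (r) (s))))  →  (q (f (q (s) (m))) (p (w (r) (s))))

normal form = (q (f (q (s) (m))) (p (w (r) (s))))


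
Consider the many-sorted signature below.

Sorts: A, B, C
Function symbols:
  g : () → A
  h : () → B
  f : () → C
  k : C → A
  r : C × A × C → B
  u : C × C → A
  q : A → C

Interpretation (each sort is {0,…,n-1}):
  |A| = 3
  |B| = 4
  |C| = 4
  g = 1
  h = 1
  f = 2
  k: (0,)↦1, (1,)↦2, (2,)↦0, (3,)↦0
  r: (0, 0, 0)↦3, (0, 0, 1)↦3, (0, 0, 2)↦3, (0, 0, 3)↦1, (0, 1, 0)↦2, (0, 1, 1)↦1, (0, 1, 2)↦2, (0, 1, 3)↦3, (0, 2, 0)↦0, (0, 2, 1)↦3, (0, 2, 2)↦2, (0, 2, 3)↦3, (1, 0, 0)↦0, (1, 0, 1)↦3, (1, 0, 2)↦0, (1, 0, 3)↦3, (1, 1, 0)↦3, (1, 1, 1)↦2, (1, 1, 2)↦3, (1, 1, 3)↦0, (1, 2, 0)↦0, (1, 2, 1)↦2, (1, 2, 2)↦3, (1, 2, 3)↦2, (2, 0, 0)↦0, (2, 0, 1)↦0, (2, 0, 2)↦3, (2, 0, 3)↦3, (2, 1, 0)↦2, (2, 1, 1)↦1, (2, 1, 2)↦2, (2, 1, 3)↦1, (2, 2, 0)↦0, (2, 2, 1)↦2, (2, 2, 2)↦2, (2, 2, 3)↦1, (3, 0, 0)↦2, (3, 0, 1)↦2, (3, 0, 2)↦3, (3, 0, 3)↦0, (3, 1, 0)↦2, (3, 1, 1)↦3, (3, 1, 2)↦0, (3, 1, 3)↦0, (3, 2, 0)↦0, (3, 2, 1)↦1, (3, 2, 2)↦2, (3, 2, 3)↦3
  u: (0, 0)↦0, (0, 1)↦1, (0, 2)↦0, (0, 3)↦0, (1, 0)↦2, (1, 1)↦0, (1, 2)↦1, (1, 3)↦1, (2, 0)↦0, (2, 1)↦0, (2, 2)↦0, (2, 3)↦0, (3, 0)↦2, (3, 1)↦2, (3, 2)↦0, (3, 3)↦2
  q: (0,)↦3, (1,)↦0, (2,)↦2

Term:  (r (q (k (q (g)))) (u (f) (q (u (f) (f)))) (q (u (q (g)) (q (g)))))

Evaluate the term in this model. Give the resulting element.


  g = 1
  (q (g)) = q(1,) = 0
  (k (q (g))) = k(0,) = 1
  (q (k (q (g)))) = q(1,) = 0
  f = 2
  f = 2
  f = 2
  (u (f) (f)) = u(2, 2) = 0
  (q (u (f) (f))) = q(0,) = 3
  (u (f) (q (u (f) (f)))) = u(2, 3) = 0
  g = 1
  (q (g)) = q(1,) = 0
  g = 1
  (q (g)) = q(1,) = 0
  (u (q (g)) (q (g))) = u(0, 0) = 0
  (q (u (q (g)) (q (g)))) = q(0,) = 3
  (r (q (k (q (g)))) (u (f) (q (u (f) (f)))) (q (u (q (g)) (q (g))))) = r(0, 0, 3) = 1

value = 1


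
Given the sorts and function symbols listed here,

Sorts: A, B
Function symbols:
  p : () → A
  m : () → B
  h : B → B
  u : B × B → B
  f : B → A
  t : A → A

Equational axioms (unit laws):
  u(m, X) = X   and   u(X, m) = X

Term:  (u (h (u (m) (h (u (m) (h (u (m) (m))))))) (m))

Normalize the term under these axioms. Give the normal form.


normal form = (h (h (h (m))))

1. (u (h (u (m) (h (u (m) (h (u (m) (m))))))) (m))  →  (h (u (m) (h (u (m) (h (u (m) (m)))))))
2. (h (u (m) (h (u (m) (h (u (m) (m)))))))  →  (h (h (u (m) (h (u (m) (m))))))
3. (h (h (u (m) (h (u (m) (m))))))  →  (h (h (h (u (m) (m)))))
4. (h (h (h (u (m) (m)))))  →  (h (h (h (m))))


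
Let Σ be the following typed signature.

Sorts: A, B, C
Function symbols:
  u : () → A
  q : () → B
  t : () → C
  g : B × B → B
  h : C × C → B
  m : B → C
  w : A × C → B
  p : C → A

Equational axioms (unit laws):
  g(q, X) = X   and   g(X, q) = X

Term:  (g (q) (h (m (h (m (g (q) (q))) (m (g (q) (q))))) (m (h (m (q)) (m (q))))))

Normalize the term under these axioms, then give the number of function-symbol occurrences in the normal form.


1. (g (q) (h (m (h (m (g (q) (q))) (m (g (q) (q))))) (m (h (m (q)) (m (q))))))  →  (h (m (h (m (g (q) (q))) (m (g (q) (q))))) (m (h (m (q)) (m (q)))))
2. (h (m (h (m (g (q) (q))) (m (g (q) (q))))) (m (h (m (q)) (m (q)))))  →  (h (m (h (m (q)) (m (g (q) (q))))) (m (h (m (q)) (m (q)))))
3. (h (m (h (m (q)) (m (g (q) (q))))) (m (h (m (q)) (m (q)))))  →  (h (m (h (m (q)) (m (q)))) (m (h (m (q)) (m (q)))))
normal form: (h (m (h (m (q)) (m (q)))) (m (h (m (q)) (m (q)))))

size = 13


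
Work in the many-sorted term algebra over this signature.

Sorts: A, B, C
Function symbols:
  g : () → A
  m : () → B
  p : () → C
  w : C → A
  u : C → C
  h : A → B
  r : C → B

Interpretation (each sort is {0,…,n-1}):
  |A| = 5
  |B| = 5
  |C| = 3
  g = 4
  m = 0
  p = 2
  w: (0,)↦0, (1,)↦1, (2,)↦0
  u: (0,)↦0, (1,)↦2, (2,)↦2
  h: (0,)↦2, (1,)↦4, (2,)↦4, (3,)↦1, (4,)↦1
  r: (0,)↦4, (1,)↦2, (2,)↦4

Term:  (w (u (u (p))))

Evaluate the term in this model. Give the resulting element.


  p = 2
  (u (p)) = u(2,) = 2
  (u (u (p))) = u(2,) = 2
  (w (u (u (p)))) = w(2,) = 0

value = 0


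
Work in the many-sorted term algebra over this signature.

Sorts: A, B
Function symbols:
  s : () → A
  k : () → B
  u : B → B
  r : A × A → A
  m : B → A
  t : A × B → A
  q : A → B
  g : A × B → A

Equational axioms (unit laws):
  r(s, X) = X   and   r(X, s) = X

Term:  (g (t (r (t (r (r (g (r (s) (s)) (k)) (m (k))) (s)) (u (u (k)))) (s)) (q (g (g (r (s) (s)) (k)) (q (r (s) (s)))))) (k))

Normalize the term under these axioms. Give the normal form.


normal form = (g (t (t (r (g (s) (k)) (m (k))) (u (u (k)))) (q (g (g (s) (k)) (q (s))))) (k))

1. (g (t (r (t (r (r (g (r (s) (s)) (k)) (m (k))) (s)) (u (u (k)))) (s)) (q (g (g (r (s) (s)) (k)) (q (r (s) (s)))))) (k))  →  (g (t (t (r (r (g (r (s) (s)) (k)) (m (k))) (s)) (u (u (k)))) (q (g (g (r (s) (s)) (k)) (q (r (s) (s)))))) (k))
2. (g (t (t (r (r (g (r (s) (s)) (k)) (m (k))) (s)) (u (u (k)))) (q (g (g (r (s) (s)) (k)) (q (r (s) (s)))))) (k))  →  (g (t (t (r (g (r (s) (s)) (k)) (m (k))) (u (u (k)))) (q (g (g (r (s) (s)) (k)) (q (r (s) (s)))))) (k))
3. (g (t (t (r (g (r (s) (s)) (k)) (m (k))) (u (u (k)))) (q (g (g (r (s) (s)) (k)) (q (r (s) (s)))))) (k))  →  (g (t (t (r (g (s) (k)) (m (k))) (u (u (k)))) (q (g (g (r (s) (s)) (k)) (q (r (s) (s)))))) (k))
4. (g (t (t (r (g (s) (k)) (m (k))) (u (u (k)))) (q (g (g (r (s) (s)) (k)) (q (r (s) (s)))))) (k))  →  (g (t (t (r (g (s) (k)) (m (k))) (u (u (k)))) (q (g (g (s) (k)) (q (r (s) (s)))))) (k))
5. (g (t (t (r (g (s) (k)) (m (k))) (u (u (k)))) (q (g (g (s) (k)) (q (r (s) (s)))))) (k))  →  (g (t (t (r (g (s) (k)) (m (k))) (u (u (k)))) (q (g (g (s) (k)) (q (s))))) (k))


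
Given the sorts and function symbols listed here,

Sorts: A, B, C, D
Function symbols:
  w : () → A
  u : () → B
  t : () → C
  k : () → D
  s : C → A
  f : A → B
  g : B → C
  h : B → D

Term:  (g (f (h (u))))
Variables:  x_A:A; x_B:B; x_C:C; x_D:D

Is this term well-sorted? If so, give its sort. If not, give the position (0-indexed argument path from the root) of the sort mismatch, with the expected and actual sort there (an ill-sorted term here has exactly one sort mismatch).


      (u) : B
    (h (u)) : D
  (f (h (u))) : ✗ arg 0 at [0, 0] has sort D, expected A

ill-sorted at position [0, 0]: expected A, got D


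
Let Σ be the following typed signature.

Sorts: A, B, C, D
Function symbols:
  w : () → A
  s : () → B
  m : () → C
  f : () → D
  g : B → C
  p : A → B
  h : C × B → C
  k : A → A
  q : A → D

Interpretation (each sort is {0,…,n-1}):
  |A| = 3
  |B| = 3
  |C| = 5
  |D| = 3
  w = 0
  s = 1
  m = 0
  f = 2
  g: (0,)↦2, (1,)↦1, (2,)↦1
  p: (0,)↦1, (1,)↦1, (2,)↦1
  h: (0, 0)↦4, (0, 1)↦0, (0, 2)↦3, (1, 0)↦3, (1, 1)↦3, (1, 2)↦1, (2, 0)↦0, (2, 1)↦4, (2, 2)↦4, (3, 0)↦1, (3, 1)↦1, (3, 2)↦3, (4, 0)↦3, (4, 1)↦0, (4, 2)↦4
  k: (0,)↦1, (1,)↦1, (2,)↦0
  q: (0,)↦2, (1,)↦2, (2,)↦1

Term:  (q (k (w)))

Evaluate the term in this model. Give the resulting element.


value = 2

  w = 0
  (k (w)) = k(0,) = 1
  (q (k (w))) = q(1,) = 2


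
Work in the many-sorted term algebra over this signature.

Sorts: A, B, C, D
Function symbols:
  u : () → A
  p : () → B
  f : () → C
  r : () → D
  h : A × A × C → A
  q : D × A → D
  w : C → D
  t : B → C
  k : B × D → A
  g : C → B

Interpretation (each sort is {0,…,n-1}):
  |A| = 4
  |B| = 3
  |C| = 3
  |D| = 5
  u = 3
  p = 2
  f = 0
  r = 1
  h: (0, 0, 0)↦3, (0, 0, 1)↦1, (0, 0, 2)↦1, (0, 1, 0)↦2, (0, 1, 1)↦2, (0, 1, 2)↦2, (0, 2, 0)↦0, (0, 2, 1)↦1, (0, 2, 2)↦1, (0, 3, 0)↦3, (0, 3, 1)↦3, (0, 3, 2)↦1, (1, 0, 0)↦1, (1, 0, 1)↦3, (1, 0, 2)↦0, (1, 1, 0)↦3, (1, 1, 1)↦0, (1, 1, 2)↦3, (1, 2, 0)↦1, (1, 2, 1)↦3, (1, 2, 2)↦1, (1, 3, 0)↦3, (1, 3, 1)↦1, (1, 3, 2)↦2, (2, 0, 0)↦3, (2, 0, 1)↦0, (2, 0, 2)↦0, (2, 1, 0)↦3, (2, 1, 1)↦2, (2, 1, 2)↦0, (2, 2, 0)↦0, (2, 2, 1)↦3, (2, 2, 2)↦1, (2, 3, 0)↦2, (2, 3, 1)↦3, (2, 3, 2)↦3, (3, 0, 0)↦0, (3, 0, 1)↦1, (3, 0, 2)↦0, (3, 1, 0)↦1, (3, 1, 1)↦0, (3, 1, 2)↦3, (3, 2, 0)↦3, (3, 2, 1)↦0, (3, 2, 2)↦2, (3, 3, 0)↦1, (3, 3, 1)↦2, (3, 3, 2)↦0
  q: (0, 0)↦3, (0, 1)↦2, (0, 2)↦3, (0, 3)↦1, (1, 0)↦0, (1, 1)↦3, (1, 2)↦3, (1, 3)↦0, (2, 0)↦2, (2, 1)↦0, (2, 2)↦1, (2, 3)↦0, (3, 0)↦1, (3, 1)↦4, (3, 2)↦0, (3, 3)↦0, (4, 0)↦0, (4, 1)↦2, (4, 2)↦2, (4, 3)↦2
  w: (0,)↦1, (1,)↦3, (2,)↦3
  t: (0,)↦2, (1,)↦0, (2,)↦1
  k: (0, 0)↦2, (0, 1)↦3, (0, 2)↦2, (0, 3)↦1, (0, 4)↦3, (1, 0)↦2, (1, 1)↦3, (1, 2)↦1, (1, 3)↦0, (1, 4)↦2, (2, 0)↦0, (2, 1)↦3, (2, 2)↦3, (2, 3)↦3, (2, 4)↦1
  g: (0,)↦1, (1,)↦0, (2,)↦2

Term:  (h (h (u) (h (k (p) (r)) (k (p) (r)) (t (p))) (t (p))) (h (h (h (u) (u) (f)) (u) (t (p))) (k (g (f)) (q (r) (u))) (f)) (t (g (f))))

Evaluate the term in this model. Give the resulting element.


value = 2

  u = 3
  p = 2
  r = 1
  (k (p) (r)) = k(2, 1) = 3
  p = 2
  r = 1
  (k (p) (r)) = k(2, 1) = 3
  p = 2
  (t (p)) = t(2,) = 1
  (h (k (p) (r)) (k (p) (r)) (t (p))) = h(3, 3, 1) = 2
  p = 2
  (t (p)) = t(2,) = 1
  (h (u) (h (k (p) (r)) (k (p) (r)) (t (p))) (t (p))) = h(3, 2, 1) = 0
  u = 3
  u = 3
  f = 0
  (h (u) (u) (f)) = h(3, 3, 0) = 1
  u = 3
  p = 2
  (t (p)) = t(2,) = 1
  (h (h (u) (u) (f)) (u) (t (p))) = h(1, 3, 1) = 1
  f = 0
  (g (f)) = g(0,) = 1
  r = 1
  u = 3
  (q (r) (u)) = q(1, 3) = 0
  (k (g (f)) (q (r) (u))) = k(1, 0) = 2
  f = 0
  (h (h (h (u) (u) (f)) (u) (t (p))) (k (g (f)) (q (r) (u))) (f)) = h(1, 2, 0) = 1
  f = 0
  (g (f)) = g(0,) = 1
  (t (g (f))) = t(1,) = 0
  (h (h (u) (h (k (p) (r)) (k (p) (r)) (t (p))) (t (p))) (h (h (h (u) (u) (f)) (u) (t (p))) (k (g (f)) (q (r) (u))) (f)) (t (g (f)))) = h(0, 1, 0) = 2


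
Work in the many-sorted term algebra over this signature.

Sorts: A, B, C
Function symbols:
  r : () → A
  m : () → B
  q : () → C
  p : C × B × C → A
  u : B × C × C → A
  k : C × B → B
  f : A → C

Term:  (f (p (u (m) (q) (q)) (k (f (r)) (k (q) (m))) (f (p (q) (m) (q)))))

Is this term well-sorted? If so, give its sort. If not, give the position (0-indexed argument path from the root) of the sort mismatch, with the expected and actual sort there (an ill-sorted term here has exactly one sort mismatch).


ill-sorted at position [0, 0]: expected C, got A

      (m) : B
      (q) : C
      (q) : C
    (u (m) (q) (q)) : A
        (r) : A
      (f (r)) : C
        (q) : C
        (m) : B
      (k (q) (m)) : B
    (k (f (r)) (k (q) (m))) : B
        (q) : C
        (m) : B
        (q) : C
      (p (q) (m) (q)) : A
    (f (p (q) (m) (q))) : C
  (p (u (m) (q) (q)) (k (f (r)) (k (q) (m))) (f (p (q) (m) (q)))) : ✗ arg 0 at [0, 0] has sort A, expected C


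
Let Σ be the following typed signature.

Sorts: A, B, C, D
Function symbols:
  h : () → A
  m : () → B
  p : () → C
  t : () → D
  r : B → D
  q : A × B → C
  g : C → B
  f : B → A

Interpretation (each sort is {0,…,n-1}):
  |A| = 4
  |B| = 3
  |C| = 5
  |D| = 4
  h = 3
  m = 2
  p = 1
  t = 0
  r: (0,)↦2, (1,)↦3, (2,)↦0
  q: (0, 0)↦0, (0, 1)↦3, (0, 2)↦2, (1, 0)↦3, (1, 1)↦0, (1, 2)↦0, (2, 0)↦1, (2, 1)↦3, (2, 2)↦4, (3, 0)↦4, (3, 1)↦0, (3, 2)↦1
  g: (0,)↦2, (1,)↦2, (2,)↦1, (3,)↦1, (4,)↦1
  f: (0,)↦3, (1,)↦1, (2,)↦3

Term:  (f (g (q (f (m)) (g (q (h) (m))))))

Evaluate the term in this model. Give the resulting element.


value = 3

  m = 2
  (f (m)) = f(2,) = 3
  h = 3
  m = 2
  (q (h) (m)) = q(3, 2) = 1
  (g (q (h) (m))) = g(1,) = 2
  (q (f (m)) (g (q (h) (m)))) = q(3, 2) = 1
  (g (q (f (m)) (g (q (h) (m))))) = g(1,) = 2
  (f (g (q (f (m)) (g (q (h) (m)))))) = f(2,) = 3


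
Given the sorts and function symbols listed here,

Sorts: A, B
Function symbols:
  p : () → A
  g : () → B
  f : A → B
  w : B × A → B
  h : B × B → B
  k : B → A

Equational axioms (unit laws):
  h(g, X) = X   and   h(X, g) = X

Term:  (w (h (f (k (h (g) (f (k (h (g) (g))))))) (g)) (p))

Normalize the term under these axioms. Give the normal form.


normal form = (w (f (k (f (k (g))))) (p))

1. (w (h (f (k (h (g) (f (k (h (g) (g))))))) (g)) (p))  →  (w (f (k (h (g) (f (k (h (g) (g))))))) (p))
2. (w (f (k (h (g) (f (k (h (g) (g))))))) (p))  →  (w (f (k (f (k (h (g) (g)))))) (p))
3. (w (f (k (f (k (h (g) (g)))))) (p))  →  (w (f (k (f (k (g))))) (p))


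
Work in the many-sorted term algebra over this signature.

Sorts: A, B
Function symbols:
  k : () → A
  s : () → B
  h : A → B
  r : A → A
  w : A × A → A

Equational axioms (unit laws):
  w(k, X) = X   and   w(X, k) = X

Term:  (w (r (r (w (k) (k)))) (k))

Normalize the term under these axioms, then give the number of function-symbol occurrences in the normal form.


size = 3

1. (w (r (r (w (k) (k)))) (k))  →  (r (r (w (k) (k))))
2. (r (r (w (k) (k))))  →  (r (r (k)))
normal form: (r (r (k)))


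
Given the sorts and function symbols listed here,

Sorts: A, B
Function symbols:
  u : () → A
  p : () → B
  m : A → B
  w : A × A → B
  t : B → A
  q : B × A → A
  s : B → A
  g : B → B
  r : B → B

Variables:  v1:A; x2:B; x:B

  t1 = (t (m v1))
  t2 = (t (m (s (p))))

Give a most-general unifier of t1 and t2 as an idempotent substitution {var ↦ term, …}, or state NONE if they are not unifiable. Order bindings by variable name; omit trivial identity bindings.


{v1 ↦ (s (p))}


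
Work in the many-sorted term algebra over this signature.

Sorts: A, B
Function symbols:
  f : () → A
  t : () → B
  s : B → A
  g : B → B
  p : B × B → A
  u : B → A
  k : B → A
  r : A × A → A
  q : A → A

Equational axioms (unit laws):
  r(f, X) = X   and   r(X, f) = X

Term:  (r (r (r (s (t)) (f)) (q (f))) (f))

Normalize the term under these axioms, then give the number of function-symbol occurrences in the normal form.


size = 5

1. (r (r (r (s (t)) (f)) (q (f))) (f))  →  (r (r (s (t)) (f)) (q (f)))
2. (r (r (s (t)) (f)) (q (f)))  →  (r (s (t)) (q (f)))
normal form: (r (s (t)) (q (f)))


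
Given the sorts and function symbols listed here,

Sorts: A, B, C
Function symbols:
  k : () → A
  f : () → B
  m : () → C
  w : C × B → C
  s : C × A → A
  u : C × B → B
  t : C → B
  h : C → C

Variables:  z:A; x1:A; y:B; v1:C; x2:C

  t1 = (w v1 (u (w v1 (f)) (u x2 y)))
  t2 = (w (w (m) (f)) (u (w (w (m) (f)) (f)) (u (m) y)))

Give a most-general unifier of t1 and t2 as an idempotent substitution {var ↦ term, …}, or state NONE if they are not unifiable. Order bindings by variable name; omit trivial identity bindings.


{v1 ↦ (w (m) (f)), x2 ↦ (m)}


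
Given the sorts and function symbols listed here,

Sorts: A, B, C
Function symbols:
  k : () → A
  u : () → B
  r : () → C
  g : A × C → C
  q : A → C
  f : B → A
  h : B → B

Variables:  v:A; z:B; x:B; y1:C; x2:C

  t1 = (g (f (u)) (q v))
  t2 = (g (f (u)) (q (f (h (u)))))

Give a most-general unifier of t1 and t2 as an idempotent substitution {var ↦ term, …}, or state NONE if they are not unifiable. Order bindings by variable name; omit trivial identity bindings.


{v ↦ (f (h (u)))}


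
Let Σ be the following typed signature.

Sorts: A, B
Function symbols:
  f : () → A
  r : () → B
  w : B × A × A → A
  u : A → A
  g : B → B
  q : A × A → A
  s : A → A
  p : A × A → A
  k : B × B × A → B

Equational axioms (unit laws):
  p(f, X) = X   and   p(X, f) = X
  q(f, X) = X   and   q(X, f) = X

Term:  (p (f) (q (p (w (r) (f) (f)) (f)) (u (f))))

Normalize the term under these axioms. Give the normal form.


1. (p (f) (q (p (w (r) (f) (f)) (f)) (u (f))))  →  (q (p (w (r) (f) (f)) (f)) (u (f)))
2. (q (p (w (r) (f) (f)) (f)) (u (f)))  →  (q (w (r) (f) (f)) (u (f)))

normal form = (q (w (r) (f) (f)) (u (f)))


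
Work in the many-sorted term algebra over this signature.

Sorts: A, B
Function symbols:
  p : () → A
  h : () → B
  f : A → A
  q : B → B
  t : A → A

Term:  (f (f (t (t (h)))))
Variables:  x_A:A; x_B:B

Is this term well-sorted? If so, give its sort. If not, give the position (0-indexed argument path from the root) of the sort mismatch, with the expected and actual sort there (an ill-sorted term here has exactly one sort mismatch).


ill-sorted at position [0, 0, 0, 0]: expected A, got B

        (h) : B
      (t (h)) : ✗ arg 0 at [0, 0, 0, 0] has sort B, expected A


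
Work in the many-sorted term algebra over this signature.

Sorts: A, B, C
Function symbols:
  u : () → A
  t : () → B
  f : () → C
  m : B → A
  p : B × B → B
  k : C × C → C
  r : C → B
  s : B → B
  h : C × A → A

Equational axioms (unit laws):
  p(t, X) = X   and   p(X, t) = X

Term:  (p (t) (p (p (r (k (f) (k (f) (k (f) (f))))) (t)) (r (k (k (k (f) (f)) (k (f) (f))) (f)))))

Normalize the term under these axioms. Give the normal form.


1. (p (t) (p (p (r (k (f) (k (f) (k (f) (f))))) (t)) (r (k (k (k (f) (f)) (k (f) (f))) (f)))))  →  (p (p (r (k (f) (k (f) (k (f) (f))))) (t)) (r (k (k (k (f) (f)) (k (f) (f))) (f))))
2. (p (p (r (k (f) (k (f) (k (f) (f))))) (t)) (r (k (k (k (f) (f)) (k (f) (f))) (f))))  →  (p (r (k (f) (k (f) (k (f) (f))))) (r (k (k (k (f) (f)) (k (f) (f))) (f))))

normal form = (p (r (k (f) (k (f) (k (f) (f))))) (r (k (k (k (f) (f)) (k (f) (f))) (f))))


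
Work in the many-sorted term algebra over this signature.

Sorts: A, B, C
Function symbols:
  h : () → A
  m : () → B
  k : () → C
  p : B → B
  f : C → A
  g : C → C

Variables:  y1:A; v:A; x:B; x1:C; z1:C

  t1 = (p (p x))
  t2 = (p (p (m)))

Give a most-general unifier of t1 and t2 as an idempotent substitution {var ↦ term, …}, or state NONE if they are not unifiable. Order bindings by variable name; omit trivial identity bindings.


{x ↦ (m)}


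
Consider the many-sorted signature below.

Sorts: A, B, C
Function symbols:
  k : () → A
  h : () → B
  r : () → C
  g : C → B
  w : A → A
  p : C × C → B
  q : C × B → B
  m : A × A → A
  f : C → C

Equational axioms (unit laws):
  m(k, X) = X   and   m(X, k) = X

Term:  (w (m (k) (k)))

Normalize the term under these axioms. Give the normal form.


normal form = (w (k))

1. (w (m (k) (k)))  →  (w (k))


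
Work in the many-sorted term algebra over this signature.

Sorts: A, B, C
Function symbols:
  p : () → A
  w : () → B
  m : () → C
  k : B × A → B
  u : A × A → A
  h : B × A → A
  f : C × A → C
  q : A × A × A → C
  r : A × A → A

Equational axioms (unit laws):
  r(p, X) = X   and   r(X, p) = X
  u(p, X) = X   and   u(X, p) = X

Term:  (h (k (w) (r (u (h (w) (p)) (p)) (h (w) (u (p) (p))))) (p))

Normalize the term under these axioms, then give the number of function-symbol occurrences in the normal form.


1. (h (k (w) (r (u (h (w) (p)) (p)) (h (w) (u (p) (p))))) (p))  →  (h (k (w) (r (h (w) (p)) (h (w) (u (p) (p))))) (p))
2. (h (k (w) (r (h (w) (p)) (h (w) (u (p) (p))))) (p))  →  (h (k (w) (r (h (w) (p)) (h (w) (p)))) (p))
normal form: (h (k (w) (r (h (w) (p)) (h (w) (p)))) (p))

size = 11


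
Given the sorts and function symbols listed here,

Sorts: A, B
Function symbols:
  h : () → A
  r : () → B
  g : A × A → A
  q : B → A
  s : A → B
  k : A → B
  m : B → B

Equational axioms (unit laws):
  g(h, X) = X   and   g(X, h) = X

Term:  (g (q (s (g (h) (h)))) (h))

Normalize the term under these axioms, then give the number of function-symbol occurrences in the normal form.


1. (g (q (s (g (h) (h)))) (h))  →  (q (s (g (h) (h))))
2. (q (s (g (h) (h))))  →  (q (s (h)))
normal form: (q (s (h)))

size = 3


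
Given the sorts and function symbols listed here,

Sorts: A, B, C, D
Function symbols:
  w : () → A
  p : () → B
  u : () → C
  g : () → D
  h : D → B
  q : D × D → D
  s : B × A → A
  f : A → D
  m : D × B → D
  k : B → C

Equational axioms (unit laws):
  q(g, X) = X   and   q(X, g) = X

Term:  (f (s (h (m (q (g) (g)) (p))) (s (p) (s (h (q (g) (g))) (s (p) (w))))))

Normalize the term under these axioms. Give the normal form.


1. (f (s (h (m (q (g) (g)) (p))) (s (p) (s (h (q (g) (g))) (s (p) (w))))))  →  (f (s (h (m (g) (p))) (s (p) (s (h (q (g) (g))) (s (p) (w))))))
2. (f (s (h (m (g) (p))) (s (p) (s (h (q (g) (g))) (s (p) (w))))))  →  (f (s (h (m (g) (p))) (s (p) (s (h (g)) (s (p) (w))))))

normal form = (f (s (h (m (g) (p))) (s (p) (s (h (g)) (s (p) (w))))))


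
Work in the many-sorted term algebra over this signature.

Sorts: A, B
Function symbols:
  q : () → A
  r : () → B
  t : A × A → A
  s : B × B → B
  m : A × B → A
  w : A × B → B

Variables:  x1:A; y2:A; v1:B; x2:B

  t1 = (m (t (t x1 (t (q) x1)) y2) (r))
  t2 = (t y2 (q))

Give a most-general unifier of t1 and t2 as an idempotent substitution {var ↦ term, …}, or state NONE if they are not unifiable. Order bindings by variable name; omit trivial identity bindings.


head clash or occurs-check failure — not unifiable

NONE (not unifiable)


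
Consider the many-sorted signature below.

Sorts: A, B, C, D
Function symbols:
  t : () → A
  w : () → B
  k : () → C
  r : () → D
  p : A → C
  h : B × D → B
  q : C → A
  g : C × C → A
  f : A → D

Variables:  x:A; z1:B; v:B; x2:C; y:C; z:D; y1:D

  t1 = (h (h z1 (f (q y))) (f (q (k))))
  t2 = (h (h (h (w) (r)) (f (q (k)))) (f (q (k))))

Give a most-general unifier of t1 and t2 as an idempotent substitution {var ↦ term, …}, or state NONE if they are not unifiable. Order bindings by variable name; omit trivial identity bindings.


{y ↦ (k), z1 ↦ (h (w) (r))}


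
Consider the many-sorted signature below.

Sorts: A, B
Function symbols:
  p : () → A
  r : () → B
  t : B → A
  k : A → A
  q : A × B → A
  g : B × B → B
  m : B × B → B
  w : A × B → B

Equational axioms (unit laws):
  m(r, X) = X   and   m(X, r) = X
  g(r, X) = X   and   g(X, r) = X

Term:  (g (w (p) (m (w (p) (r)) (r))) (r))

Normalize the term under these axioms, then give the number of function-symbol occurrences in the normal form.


1. (g (w (p) (m (w (p) (r)) (r))) (r))  →  (w (p) (m (w (p) (r)) (r)))
2. (w (p) (m (w (p) (r)) (r)))  →  (w (p) (w (p) (r)))
normal form: (w (p) (w (p) (r)))

size = 5


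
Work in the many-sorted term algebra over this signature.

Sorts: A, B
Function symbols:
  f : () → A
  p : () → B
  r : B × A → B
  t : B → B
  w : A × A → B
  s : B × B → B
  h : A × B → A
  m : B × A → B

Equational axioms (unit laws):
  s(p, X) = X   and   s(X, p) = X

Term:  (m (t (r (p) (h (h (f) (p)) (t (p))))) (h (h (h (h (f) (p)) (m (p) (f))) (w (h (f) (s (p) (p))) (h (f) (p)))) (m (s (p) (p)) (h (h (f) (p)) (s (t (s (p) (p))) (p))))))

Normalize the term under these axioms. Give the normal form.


1. (m (t (r (p) (h (h (f) (p)) (t (p))))) (h (h (h (h (f) (p)) (m (p) (f))) (w (h (f) (s (p) (p))) (h (f) (p)))) (m (s (p) (p)) (h (h (f) (p)) (s (t (s (p) (p))) (p))))))  →  (m (t (r (p) (h (h (f) (p)) (t (p))))) (h (h (h (h (f) (p)) (m (p) (f))) (w (h (f) (p)) (h (f) (p)))) (m (s (p) (p)) (h (h (f) (p)) (s (t (s (p) (p))) (p))))))
2. (m (t (r (p) (h (h (f) (p)) (t (p))))) (h (h (h (h (f) (p)) (m (p) (f))) (w (h (f) (p)) (h (f) (p)))) (m (s (p) (p)) (h (h (f) (p)) (s (t (s (p) (p))) (p))))))  →  (m (t (r (p) (h (h (f) (p)) (t (p))))) (h (h (h (h (f) (p)) (m (p) (f))) (w (h (f) (p)) (h (f) (p)))) (m (p) (h (h (f) (p)) (s (t (s (p) (p))) (p))))))
3. (m (t (r (p) (h (h (f) (p)) (t (p))))) (h (h (h (h (f) (p)) (m (p) (f))) (w (h (f) (p)) (h (f) (p)))) (m (p) (h (h (f) (p)) (s (t (s (p) (p))) (p))))))  →  (m (t (r (p) (h (h (f) (p)) (t (p))))) (h (h (h (h (f) (p)) (m (p) (f))) (w (h (f) (p)) (h (f) (p)))) (m (p) (h (h (f) (p)) (t (s (p) (p)))))))
4. (m (t (r (p) (h (h (f) (p)) (t (p))))) (h (h (h (h (f) (p)) (m (p) (f))) (w (h (f) (p)) (h (f) (p)))) (m (p) (h (h (f) (p)) (t (s (p) (p)))))))  →  (m (t (r (p) (h (h (f) (p)) (t (p))))) (h (h (h (h (f) (p)) (m (p) (f))) (w (h (f) (p)) (h (f) (p)))) (m (p) (h (h (f) (p)) (t (p))))))

normal form = (m (t (r (p) (h (h (f) (p)) (t (p))))) (h (h (h (h (f) (p)) (m (p) (f))) (w (h (f) (p)) (h (f) (p)))) (m (p) (h (h (f) (p)) (t (p))))))


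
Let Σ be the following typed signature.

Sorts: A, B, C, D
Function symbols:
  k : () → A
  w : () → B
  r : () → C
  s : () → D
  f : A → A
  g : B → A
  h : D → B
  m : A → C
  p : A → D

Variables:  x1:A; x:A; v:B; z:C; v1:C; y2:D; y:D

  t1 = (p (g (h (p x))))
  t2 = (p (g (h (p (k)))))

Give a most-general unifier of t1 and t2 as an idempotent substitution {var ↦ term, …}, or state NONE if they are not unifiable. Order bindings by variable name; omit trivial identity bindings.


{x ↦ (k)}


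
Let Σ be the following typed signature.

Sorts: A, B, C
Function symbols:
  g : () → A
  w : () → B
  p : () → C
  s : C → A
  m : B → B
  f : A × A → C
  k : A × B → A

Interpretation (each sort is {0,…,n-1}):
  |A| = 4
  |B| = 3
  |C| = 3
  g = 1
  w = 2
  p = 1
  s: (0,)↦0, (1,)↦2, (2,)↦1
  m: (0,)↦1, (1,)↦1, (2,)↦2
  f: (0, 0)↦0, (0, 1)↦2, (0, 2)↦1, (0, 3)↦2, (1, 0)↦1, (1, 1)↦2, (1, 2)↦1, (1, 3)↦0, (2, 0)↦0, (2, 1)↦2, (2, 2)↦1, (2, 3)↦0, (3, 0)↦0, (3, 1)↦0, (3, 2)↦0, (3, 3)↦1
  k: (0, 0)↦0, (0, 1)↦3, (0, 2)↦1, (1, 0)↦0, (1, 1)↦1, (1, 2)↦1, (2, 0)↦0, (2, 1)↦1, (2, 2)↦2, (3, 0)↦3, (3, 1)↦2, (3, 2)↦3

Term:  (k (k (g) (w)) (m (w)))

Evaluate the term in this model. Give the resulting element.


value = 1

  g = 1
  w = 2
  (k (g) (w)) = k(1, 2) = 1
  w = 2
  (m (w)) = m(2,) = 2
  (k (k (g) (w)) (m (w))) = k(1, 2) = 1


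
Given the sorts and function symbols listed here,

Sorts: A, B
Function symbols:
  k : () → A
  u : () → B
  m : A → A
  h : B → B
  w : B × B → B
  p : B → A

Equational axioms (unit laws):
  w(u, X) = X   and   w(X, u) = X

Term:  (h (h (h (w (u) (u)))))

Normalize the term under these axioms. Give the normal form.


1. (h (h (h (w (u) (u)))))  →  (h (h (h (u))))

normal form = (h (h (h (u))))


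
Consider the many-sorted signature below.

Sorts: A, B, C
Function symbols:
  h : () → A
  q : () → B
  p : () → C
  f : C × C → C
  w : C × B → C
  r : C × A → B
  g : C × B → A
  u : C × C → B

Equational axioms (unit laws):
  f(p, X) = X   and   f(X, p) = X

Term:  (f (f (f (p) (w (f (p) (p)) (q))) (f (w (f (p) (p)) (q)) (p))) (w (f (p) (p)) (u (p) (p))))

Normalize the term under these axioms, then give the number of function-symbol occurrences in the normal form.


size = 13

1. (f (f (f (p) (w (f (p) (p)) (q))) (f (w (f (p) (p)) (q)) (p))) (w (f (p) (p)) (u (p) (p))))  →  (f (f (w (f (p) (p)) (q)) (f (w (f (p) (p)) (q)) (p))) (w (f (p) (p)) (u (p) (p))))
2. (f (f (w (f (p) (p)) (q)) (f (w (f (p) (p)) (q)) (p))) (w (f (p) (p)) (u (p) (p))))  →  (f (f (w (p) (q)) (f (w (f (p) (p)) (q)) (p))) (w (f (p) (p)) (u (p) (p))))
3. (f (f (w (p) (q)) (f (w (f (p) (p)) (q)) (p))) (w (f (p) (p)) (u (p) (p))))  →  (f (f (w (p) (q)) (w (f (p) (p)) (q))) (w (f (p) (p)) (u (p) (p))))
4. (f (f (w (p) (q)) (w (f (p) (p)) (q))) (w (f (p) (p)) (u (p) (p))))  →  (f (f (w (p) (q)) (w (p) (q))) (w (f (p) (p)) (u (p) (p))))
5. (f (f (w (p) (q)) (w (p) (q))) (w (f (p) (p)) (u (p) (p))))  →  (f (f (w (p) (q)) (w (p) (q))) (w (p) (u (p) (p))))
normal form: (f (f (w (p) (q)) (w (p) (q))) (w (p) (u (p) (p))))


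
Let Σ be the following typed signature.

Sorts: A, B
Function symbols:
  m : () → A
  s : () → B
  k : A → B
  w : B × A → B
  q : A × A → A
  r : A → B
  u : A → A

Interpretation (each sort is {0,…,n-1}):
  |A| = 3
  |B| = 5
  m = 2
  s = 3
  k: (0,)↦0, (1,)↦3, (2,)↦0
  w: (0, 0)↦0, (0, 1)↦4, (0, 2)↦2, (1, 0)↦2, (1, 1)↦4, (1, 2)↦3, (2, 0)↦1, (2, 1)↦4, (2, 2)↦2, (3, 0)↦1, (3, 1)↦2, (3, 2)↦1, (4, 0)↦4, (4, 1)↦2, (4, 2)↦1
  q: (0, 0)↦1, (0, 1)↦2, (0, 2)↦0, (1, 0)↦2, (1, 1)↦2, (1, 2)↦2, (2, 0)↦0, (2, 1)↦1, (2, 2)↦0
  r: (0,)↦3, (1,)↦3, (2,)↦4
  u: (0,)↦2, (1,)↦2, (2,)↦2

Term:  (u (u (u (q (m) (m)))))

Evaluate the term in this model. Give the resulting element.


  m = 2
  m = 2
  (q (m) (m)) = q(2, 2) = 0
  (u (q (m) (m))) = u(0,) = 2
  (u (u (q (m) (m)))) = u(2,) = 2
  (u (u (u (q (m) (m))))) = u(2,) = 2

value = 2


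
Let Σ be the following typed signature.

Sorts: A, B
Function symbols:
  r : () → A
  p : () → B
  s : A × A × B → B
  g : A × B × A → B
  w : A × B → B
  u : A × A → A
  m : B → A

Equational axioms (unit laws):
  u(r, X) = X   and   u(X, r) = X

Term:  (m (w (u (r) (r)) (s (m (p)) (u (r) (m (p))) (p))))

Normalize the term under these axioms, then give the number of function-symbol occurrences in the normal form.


size = 9

1. (m (w (u (r) (r)) (s (m (p)) (u (r) (m (p))) (p))))  →  (m (w (r) (s (m (p)) (u (r) (m (p))) (p))))
2. (m (w (r) (s (m (p)) (u (r) (m (p))) (p))))  →  (m (w (r) (s (m (p)) (m (p)) (p))))
normal form: (m (w (r) (s (m (p)) (m (p)) (p))))


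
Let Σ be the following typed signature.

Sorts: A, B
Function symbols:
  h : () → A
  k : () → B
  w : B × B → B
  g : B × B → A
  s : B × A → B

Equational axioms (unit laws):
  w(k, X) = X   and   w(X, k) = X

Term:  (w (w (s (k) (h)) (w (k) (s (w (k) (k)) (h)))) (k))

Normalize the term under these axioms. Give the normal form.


normal form = (w (s (k) (h)) (s (k) (h)))

1. (w (w (s (k) (h)) (w (k) (s (w (k) (k)) (h)))) (k))  →  (w (s (k) (h)) (w (k) (s (w (k) (k)) (h))))
2. (w (s (k) (h)) (w (k) (s (w (k) (k)) (h))))  →  (w (s (k) (h)) (s (w (k) (k)) (h)))
3. (w (s (k) (h)) (s (w (k) (k)) (h)))  →  (w (s (k) (h)) (s (k) (h)))


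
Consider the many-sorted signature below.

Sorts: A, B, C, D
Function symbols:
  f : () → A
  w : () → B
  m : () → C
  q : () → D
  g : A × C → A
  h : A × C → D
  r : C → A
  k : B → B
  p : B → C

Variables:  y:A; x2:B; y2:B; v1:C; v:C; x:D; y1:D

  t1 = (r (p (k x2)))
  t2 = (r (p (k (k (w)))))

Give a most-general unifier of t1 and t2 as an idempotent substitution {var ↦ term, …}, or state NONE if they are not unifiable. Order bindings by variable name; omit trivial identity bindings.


{x2 ↦ (k (w))}


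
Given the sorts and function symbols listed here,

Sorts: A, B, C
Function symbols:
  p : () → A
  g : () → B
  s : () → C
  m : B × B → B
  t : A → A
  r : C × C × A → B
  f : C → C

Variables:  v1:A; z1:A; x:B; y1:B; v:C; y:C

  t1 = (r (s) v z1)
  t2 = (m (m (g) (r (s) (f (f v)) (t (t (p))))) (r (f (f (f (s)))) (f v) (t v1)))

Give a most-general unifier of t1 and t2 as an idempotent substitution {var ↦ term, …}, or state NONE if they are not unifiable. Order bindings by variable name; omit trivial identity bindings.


head clash or occurs-check failure — not unifiable

NONE (not unifiable)


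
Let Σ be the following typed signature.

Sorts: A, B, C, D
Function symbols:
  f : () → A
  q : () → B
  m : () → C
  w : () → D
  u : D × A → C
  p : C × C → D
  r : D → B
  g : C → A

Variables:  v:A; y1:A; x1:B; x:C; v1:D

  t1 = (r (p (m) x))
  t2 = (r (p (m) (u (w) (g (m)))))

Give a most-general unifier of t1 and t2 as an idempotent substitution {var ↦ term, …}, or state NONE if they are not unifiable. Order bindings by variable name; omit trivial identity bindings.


{x ↦ (u (w) (g (m)))}


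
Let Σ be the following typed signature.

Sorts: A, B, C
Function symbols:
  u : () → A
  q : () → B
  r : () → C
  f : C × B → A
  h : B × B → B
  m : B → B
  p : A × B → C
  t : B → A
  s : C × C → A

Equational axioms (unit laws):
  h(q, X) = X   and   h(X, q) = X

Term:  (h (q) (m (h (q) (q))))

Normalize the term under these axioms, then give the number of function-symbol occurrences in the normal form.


1. (h (q) (m (h (q) (q))))  →  (m (h (q) (q)))
2. (m (h (q) (q)))  →  (m (q))
normal form: (m (q))

size = 2


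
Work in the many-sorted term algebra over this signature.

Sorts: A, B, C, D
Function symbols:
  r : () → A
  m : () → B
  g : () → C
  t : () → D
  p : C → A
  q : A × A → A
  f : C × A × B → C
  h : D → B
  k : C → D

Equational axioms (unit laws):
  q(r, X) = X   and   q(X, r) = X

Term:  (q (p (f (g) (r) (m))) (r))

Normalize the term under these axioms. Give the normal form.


1. (q (p (f (g) (r) (m))) (r))  →  (p (f (g) (r) (m)))

normal form = (p (f (g) (r) (m)))


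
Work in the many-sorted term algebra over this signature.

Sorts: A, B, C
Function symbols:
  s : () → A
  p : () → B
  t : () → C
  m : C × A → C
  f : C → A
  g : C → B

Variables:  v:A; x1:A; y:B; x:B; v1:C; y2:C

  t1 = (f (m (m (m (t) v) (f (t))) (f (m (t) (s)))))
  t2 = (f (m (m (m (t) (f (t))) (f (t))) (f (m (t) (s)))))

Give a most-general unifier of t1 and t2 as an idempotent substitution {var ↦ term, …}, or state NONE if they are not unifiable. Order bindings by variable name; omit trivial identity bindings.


{v ↦ (f (t))}


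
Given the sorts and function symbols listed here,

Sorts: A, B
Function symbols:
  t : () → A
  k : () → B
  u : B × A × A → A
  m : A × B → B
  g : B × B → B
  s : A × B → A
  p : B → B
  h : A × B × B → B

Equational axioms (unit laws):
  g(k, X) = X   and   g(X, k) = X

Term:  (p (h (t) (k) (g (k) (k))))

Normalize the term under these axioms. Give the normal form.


1. (p (h (t) (k) (g (k) (k))))  →  (p (h (t) (k) (k)))

normal form = (p (h (t) (k) (k)))


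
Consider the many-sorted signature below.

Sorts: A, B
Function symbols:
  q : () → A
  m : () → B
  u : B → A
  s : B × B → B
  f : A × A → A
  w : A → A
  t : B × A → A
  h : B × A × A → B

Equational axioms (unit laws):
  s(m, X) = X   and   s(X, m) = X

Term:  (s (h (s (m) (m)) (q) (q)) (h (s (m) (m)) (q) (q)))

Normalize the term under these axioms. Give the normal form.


1. (s (h (s (m) (m)) (q) (q)) (h (s (m) (m)) (q) (q)))  →  (s (h (m) (q) (q)) (h (s (m) (m)) (q) (q)))
2. (s (h (m) (q) (q)) (h (s (m) (m)) (q) (q)))  →  (s (h (m) (q) (q)) (h (m) (q) (q)))

normal form = (s (h (m) (q) (q)) (h (m) (q) (q)))


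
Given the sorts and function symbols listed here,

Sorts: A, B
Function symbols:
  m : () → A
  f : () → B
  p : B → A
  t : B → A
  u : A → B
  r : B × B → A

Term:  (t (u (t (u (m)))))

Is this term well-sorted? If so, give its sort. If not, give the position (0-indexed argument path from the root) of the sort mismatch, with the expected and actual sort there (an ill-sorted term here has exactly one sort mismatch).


well-sorted; sort = A

        (m) : A
      (u (m)) : B
    (t (u (m))) : A
  (u (t (u (m)))) : B
(t (u (t (u (m))))) : A


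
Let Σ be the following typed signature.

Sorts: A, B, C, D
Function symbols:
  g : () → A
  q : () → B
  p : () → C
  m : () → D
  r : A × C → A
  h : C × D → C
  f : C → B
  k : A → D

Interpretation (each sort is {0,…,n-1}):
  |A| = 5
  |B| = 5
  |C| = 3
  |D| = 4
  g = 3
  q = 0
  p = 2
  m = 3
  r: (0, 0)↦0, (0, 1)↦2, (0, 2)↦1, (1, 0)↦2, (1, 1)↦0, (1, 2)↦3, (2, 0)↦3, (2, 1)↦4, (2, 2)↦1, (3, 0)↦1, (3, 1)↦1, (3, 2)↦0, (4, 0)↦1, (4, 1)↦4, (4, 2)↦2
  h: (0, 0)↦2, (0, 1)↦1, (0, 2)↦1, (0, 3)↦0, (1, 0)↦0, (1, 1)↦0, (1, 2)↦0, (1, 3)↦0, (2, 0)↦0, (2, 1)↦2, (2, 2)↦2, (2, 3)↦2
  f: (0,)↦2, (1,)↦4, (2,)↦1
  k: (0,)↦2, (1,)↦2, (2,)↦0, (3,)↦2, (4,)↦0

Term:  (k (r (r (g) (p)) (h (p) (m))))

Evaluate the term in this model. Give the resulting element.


  g = 3
  p = 2
  (r (g) (p)) = r(3, 2) = 0
  p = 2
  m = 3
  (h (p) (m)) = h(2, 3) = 2
  (r (r (g) (p)) (h (p) (m))) = r(0, 2) = 1
  (k (r (r (g) (p)) (h (p) (m)))) = k(1,) = 2

value = 2


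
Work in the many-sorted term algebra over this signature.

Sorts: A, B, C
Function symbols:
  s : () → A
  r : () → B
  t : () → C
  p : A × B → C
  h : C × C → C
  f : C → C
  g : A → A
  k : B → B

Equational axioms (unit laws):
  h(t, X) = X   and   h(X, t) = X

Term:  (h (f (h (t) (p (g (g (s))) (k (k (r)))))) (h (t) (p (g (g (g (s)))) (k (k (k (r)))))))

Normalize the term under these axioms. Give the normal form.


normal form = (h (f (p (g (g (s))) (k (k (r))))) (p (g (g (g (s)))) (k (k (k (r))))))

1. (h (f (h (t) (p (g (g (s))) (k (k (r)))))) (h (t) (p (g (g (g (s)))) (k (k (k (r)))))))  →  (h (f (p (g (g (s))) (k (k (r))))) (h (t) (p (g (g (g (s)))) (k (k (k (r)))))))
2. (h (f (p (g (g (s))) (k (k (r))))) (h (t) (p (g (g (g (s)))) (k (k (k (r)))))))  →  (h (f (p (g (g (s))) (k (k (r))))) (p (g (g (g (s)))) (k (k (k (r))))))
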